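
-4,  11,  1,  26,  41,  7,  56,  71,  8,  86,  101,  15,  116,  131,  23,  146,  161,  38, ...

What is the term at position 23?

221

Reading positions in blocks of 3 reveals the pattern AAB — 2 tracks woven together.
Subsequence A: -4, 11, 26, 41, 56, 71, 86, 101, 116, 131, 146, 161 — arithmetic, step +15.
Subsequence B: 1, 7, 8, 15, 23, 38 — a Fibonacci-like recurrence a_n = a_{n-1} + a_{n-2}.
Position 23 → subsequence A, term 16 = 221.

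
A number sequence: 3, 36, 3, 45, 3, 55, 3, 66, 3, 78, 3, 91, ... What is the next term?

3

Positions 1, 3, 5, … form one subsequence and positions 2, 4, 6, … form another.
Track A: 3, 3, 3, 3, 3, 3 (the constant sequence 3).
Track B: 36, 45, 55, 66, 78, 91 (the triangular numbers T_8, T_9, …).
Term 13 comes from track A (its 7th entry): 3.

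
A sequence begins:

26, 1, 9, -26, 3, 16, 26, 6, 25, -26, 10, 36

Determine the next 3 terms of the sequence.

26, 15, 49

Read the sequence 3 terms at a time; column i is its own pattern.
Stream A: 26, -26, 26, -26 — the oscillation 26·(−1)^(n+1).
Stream B: 1, 3, 6, 10 — triangular numbers n(n+1)/2 for n = 1, 2, ….
Stream C: 9, 16, 25, 36 — the squares 3², 4², 5², ….
Position 13 falls in stream A as its term 5, giving 26.
Position 14 → stream B, term 5 = 15.
Position 15 → stream C, term 5 = 49.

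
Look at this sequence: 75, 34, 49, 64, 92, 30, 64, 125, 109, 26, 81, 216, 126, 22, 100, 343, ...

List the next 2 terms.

143, 18

Split by position mod 4: positions 1, 5, 9, … form one track, and each other residue class forms its own.
Track A: 75, 92, 109, 126 (linear: a_n = 58 + 17·n).
Track B: 34, 30, 26, 22 (linear: a_n = 38 − 4·n).
Track C: 49, 64, 81, 100 (perfect squares starting at 7²).
Track D: 64, 125, 216, 343 (perfect cubes starting at 4³).
Term 17 comes from track A (its 5th entry): 143.
Term 18 comes from track B (its 5th entry): 18.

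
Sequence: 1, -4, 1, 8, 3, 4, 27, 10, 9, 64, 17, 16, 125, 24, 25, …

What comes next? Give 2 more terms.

216, 31

Taking every 3rd term gives 3 separate tracks.
Track A is 1, 8, 27, 64, 125, which is the cubes 1³, 2³, 3³, ….
Track B is -4, 3, 10, 17, 24, which is arithmetic, step +7.
Track C is 1, 4, 9, 16, 25, which is consecutive squares n² from n = 1.
The 16th slot belongs to track A; its 6th term is 216.
Position 17 → track B, term 6 = 31.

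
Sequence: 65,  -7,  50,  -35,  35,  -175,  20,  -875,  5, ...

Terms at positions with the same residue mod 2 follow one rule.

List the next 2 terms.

-4375, -10

The terms cycle through 2 interleaved subsequences.
Subsequence A is 65, 50, 35, 20, 5, which is arithmetic with common difference −15.
Subsequence B is -7, -35, -175, -875, which is a geometric progression (common ratio 5).
Position 10 → subsequence B, term 5 = -4375.
Position 11 falls in subsequence A as its term 6, giving -10.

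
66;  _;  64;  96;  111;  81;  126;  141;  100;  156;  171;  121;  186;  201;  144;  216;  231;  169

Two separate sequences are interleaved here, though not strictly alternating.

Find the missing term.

Reading positions in blocks of 3 reveals the pattern AAB — 2 tracks woven together.
Track A: 66, ?, 96, 111, 126, 141, 156, 171, 186, 201, 216, 231 (adding 15 each time).
Track B: 64, 81, 100, 121, 144, 169 (perfect squares starting at 8²).
Filling track A at index 2 by its rule yields 81.

81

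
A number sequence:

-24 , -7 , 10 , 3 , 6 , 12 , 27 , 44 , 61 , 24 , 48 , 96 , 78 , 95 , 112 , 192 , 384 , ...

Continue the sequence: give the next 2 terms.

Positions follow the repeating pattern AAABBB; grouping by letter gives 2 tracks.
Track A is -24, -7, 10, 27, 44, 61, 78, 95, 112, which is arithmetic, step +17.
Track B is 3, 6, 12, 24, 48, 96, 192, 384, which is geometric with ratio 2.
Position 18 falls in track B as its term 9, giving 768.
Position 19 falls in track A as its term 10, giving 129.

768, 129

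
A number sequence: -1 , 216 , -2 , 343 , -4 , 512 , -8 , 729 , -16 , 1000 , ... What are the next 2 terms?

-32, 1331

The terms cycle through 2 interleaved subsequences.
Subsequence A: -1, -2, -4, -8, -16 — geometric, ×2 each step.
Subsequence B: 216, 343, 512, 729, 1000 — perfect cubes starting at 6³.
Position 11 → subsequence A, term 6 = -32.
The 12th slot belongs to subsequence B; its 6th term is 1331.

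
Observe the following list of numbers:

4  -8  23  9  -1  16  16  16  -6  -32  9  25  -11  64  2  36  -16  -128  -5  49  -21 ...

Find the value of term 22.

Split by position mod 4 into 4 tracks.
Track A is 4, -1, -6, -11, -16, -21, which is arithmetic, step −5.
Track B is -8, 16, -32, 64, -128, which is multiplying by -2 each time.
Track C is 23, 16, 9, 2, -5, which is subtracting 7 each time.
Track D is 9, 16, 25, 36, 49, which is consecutive squares n² from n = 3.
Position 22 → track B, term 6 = 256.

256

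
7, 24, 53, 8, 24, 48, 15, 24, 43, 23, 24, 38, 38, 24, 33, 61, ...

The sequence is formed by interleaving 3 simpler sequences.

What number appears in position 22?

160

Read the sequence 3 terms at a time; column i is its own pattern.
Track A: 7, 8, 15, 23, 38, 61 — a Fibonacci-like recurrence a_n = a_{n-1} + a_{n-2}.
Track B: 24, 24, 24, 24, 24 — always 24.
Track C: 53, 48, 43, 38, 33 — subtracting 5 each time.
Position 22 → track A, term 8 = 160.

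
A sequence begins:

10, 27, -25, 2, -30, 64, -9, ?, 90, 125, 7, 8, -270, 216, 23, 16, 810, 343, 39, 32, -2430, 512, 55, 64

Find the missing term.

4

Taking every 4th term gives 4 separate tracks.
Subsequence A: 10, -30, 90, -270, 810, -2430 — geometric with ratio -3.
Subsequence B: 27, 64, 125, 216, 343, 512 — the cubes 3³, 4³, 5³, ….
Subsequence C: -25, -9, 7, 23, 39, 55 — arithmetic, step +16.
Subsequence D: 2, ?, 8, 16, 32, 64 — successive powers of 2.
So the missing entry in subsequence D is 4.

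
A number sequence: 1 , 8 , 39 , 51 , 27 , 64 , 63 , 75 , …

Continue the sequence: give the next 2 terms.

Positions follow the repeating pattern AABB; grouping by letter gives 2 tracks.
Track A is 1, 8, 27, 64, which is consecutive cubes n³ from n = 1.
Track B is 39, 51, 63, 75, which is adding 12 each time.
Term 9 comes from track A (its 5th entry): 125.
The 10th slot belongs to track A; its 6th term is 216.

125, 216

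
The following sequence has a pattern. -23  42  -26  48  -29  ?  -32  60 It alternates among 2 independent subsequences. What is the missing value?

54

Positions 1, 3, 5, … form one subsequence and positions 2, 4, 6, … form another.
Stream A: -23, -26, -29, -32 — subtracting 3 each time.
Stream B: 42, 48, ?, 60 — arithmetic, step +6.
Filling stream B at index 3 by its rule yields 54.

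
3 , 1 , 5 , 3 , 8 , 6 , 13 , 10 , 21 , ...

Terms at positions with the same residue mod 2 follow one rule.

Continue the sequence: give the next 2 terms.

15, 34

Taking every 2nd term gives 2 separate tracks.
Stream A is 3, 5, 8, 13, 21, which is Fibonacci-style (each term is the sum of the two before it).
Stream B is 1, 3, 6, 10, which is triangular numbers n(n+1)/2 for n = 1, 2, ….
Position 10 → stream B, term 5 = 15.
Term 11 comes from stream A (its 6th entry): 34.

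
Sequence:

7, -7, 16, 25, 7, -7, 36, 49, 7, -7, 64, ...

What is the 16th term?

Positions follow the repeating pattern AABB; grouping by letter gives 2 tracks.
Track A: 7, -7, 7, -7, 7, -7 (the oscillation 7·(−1)^(n+1)).
Track B: 16, 25, 36, 49, 64 (perfect squares starting at 4²).
Position 16 falls in track B as its term 8, giving 121.

121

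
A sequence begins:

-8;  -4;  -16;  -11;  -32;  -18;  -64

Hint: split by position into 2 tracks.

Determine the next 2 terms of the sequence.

-25, -128

Odd-indexed and even-indexed terms follow separate rules.
Stream A: -8, -16, -32, -64 — geometric, ×2 each step.
Stream B: -4, -11, -18 — subtracting 7 each time.
The 8th slot belongs to stream B; its 4th term is -25.
Term 9 comes from stream A (its 5th entry): -128.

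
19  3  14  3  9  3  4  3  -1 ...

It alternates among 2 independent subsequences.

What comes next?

3

Odd-indexed and even-indexed terms follow separate rules.
Subsequence A: 19, 14, 9, 4, -1 — subtracting 5 each time.
Subsequence B: 3, 3, 3, 3 — constant 3.
The 10th slot belongs to subsequence B; its 5th term is 3.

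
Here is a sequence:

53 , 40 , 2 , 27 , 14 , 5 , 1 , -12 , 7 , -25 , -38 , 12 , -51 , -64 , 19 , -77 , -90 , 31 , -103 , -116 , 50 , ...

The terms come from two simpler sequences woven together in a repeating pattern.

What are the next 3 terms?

-129, -142, 81

The slot pattern repeats as AAB (period 3), so there are 2 interleaved tracks.
Track A: 53, 40, 27, 14, 1, -12, -25, -38, -51, -64, -77, -90, -103, -116 — subtracting 13 each time.
Track B: 2, 5, 7, 12, 19, 31, 50 — Fibonacci-style (each term is the sum of the two before it).
Position 22 → track A, term 15 = -129.
Position 23 falls in track A as its term 16, giving -142.
Position 24 → track B, term 8 = 81.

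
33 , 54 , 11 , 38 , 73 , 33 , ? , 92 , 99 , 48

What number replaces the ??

43

Split by position mod 3 into 3 tracks.
Stream A: 33, 38, ?, 48. Arithmetic with common difference +5.
Stream B: 54, 73, 92. Arithmetic with common difference +19.
Stream C: 11, 33, 99. Geometric with ratio 3.
Stream A's pattern makes the blank 43.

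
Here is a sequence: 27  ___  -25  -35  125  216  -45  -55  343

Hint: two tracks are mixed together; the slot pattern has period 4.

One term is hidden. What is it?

Reading positions in blocks of 4 reveals the pattern AABB — 2 tracks woven together.
Track A = 27, ?, 125, 216, 343: the cubes 3³, 4³, 5³, ….
Track B = -25, -35, -45, -55: subtracting 10 each time.
The gap is track A's term 2; the rule gives 64.

64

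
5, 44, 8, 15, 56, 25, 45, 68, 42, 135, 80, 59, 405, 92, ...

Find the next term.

76

Taking every 3rd term gives 3 separate tracks.
Stream A: 5, 15, 45, 135, 405 — multiplying by 3 each time.
Stream B: 44, 56, 68, 80, 92 — arithmetic, step +12.
Stream C: 8, 25, 42, 59 — linear: a_n = -9 + 17·n.
Position 15 falls in stream C as its term 5, giving 76.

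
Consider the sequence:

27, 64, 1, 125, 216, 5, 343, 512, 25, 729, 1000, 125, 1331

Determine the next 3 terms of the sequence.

1728, 625, 2197

Positions follow the repeating pattern AAB; grouping by letter gives 2 tracks.
Track A is 27, 64, 125, 216, 343, 512, 729, 1000, 1331, which is the cubes 3³, 4³, 5³, ….
Track B is 1, 5, 25, 125, which is powers of 5.
Term 14 comes from track A (its 10th entry): 1728.
Position 15 → track B, term 5 = 625.
Term 16 comes from track A (its 11th entry): 2197.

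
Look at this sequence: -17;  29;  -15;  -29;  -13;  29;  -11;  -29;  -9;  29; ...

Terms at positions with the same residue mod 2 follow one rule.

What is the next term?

-7

Positions 1, 3, 5, … form one subsequence and positions 2, 4, 6, … form another.
Stream A: -17, -15, -13, -11, -9 (arithmetic with common difference +2).
Stream B: 29, -29, 29, -29, 29 (the oscillation 29·(−1)^(n+1)).
The 11th slot belongs to stream A; its 6th term is -7.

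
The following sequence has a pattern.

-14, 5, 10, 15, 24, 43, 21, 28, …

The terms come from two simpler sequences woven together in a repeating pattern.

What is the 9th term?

62

Positions follow the repeating pattern AABB; grouping by letter gives 2 tracks.
Stream A: -14, 5, 24, 43 (arithmetic with common difference +19).
Stream B: 10, 15, 21, 28 (triangular numbers starting at T_4).
Position 9 → stream A, term 5 = 62.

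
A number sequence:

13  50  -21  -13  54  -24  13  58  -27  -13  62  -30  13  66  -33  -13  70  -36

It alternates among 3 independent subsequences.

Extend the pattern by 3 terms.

Taking every 3rd term gives 3 separate tracks.
Stream A: 13, -13, 13, -13, 13, -13 — the oscillation 13·(−1)^(n+1).
Stream B: 50, 54, 58, 62, 66, 70 — arithmetic with common difference +4.
Stream C: -21, -24, -27, -30, -33, -36 — arithmetic with common difference −3.
The 19th slot belongs to stream A; its 7th term is 13.
The 20th slot belongs to stream B; its 7th term is 74.
Term 21 comes from stream C (its 7th entry): -39.

13, 74, -39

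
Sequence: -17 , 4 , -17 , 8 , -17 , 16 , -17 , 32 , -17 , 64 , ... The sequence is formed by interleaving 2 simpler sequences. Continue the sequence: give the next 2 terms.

-17, 128

Positions 1, 3, 5, … form one subsequence and positions 2, 4, 6, … form another.
Track A: -17, -17, -17, -17, -17 — the constant sequence -17.
Track B: 4, 8, 16, 32, 64 — powers of 2.
Position 11 → track A, term 6 = -17.
Position 12 → track B, term 6 = 128.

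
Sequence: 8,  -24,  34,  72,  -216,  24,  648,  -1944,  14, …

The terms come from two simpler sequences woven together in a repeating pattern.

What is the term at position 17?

The slot pattern repeats as AAB (period 3), so there are 2 interleaved tracks.
Subsequence A = 8, -24, 72, -216, 648, -1944: a geometric progression (common ratio -3).
Subsequence B = 34, 24, 14: linear: a_n = 44 − 10·n.
The 17th slot belongs to subsequence A; its 12th term is -1417176.

-1417176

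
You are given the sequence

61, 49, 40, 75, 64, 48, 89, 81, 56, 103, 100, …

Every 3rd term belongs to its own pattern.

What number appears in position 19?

Taking every 3rd term gives 3 separate tracks.
Subsequence A: 61, 75, 89, 103 (linear: a_n = 47 + 14·n).
Subsequence B: 49, 64, 81, 100 (the squares 7², 8², 9², …).
Subsequence C: 40, 48, 56 (arithmetic with common difference +8).
Position 19 falls in subsequence A as its term 7, giving 145.

145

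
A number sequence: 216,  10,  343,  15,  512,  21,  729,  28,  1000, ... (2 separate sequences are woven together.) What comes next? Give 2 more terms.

Positions 1, 3, 5, … form one subsequence and positions 2, 4, 6, … form another.
Track A: 216, 343, 512, 729, 1000 — the cubes 6³, 7³, 8³, ….
Track B: 10, 15, 21, 28 — the triangular numbers T_4, T_5, ….
The 10th slot belongs to track B; its 5th term is 36.
Position 11 falls in track A as its term 6, giving 1331.

36, 1331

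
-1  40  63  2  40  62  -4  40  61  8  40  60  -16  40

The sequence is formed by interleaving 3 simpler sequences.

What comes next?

59

Read the sequence 3 terms at a time; column i is its own pattern.
Stream A: -1, 2, -4, 8, -16. Geometric with ratio -2.
Stream B: 40, 40, 40, 40, 40. Always 40.
Stream C: 63, 62, 61, 60. Subtracting 1 each time.
Position 15 → stream C, term 5 = 59.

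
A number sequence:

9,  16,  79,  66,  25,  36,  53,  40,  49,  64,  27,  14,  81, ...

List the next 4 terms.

The slot pattern repeats as AABB (period 4), so there are 2 interleaved tracks.
Track A is 9, 16, 25, 36, 49, 64, 81, which is the squares 3², 4², 5², ….
Track B is 79, 66, 53, 40, 27, 14, which is arithmetic, step −13.
Term 14 comes from track A (its 8th entry): 100.
Term 15 comes from track B (its 7th entry): 1.
Position 16 falls in track B as its term 8, giving -12.
The 17th slot belongs to track A; its 9th term is 121.

100, 1, -12, 121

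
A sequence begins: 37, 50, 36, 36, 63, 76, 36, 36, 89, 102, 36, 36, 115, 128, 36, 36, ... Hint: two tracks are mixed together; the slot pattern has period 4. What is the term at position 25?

Reading positions in blocks of 4 reveals the pattern AABB — 2 tracks woven together.
Stream A is 37, 50, 63, 76, 89, 102, 115, 128, which is arithmetic, step +13.
Stream B is 36, 36, 36, 36, 36, 36, 36, 36, which is constant 36.
Term 25 comes from stream A (its 13th entry): 193.

193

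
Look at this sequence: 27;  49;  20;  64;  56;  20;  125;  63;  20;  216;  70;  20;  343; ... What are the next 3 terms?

77, 20, 512

Taking every 3rd term gives 3 separate tracks.
Stream A: 27, 64, 125, 216, 343 (the cubes 3³, 4³, 5³, …).
Stream B: 49, 56, 63, 70 (arithmetic with common difference +7).
Stream C: 20, 20, 20, 20 (constant 20).
Term 14 comes from stream B (its 5th entry): 77.
The 15th slot belongs to stream C; its 5th term is 20.
Position 16 falls in stream A as its term 6, giving 512.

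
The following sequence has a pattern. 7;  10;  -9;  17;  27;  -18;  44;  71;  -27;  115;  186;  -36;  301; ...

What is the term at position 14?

487

Positions follow the repeating pattern AAB; grouping by letter gives 2 tracks.
Stream A: 7, 10, 17, 27, 44, 71, 115, 186, 301 — each term equals the sum of the previous two.
Stream B: -9, -18, -27, -36 — linear: a_n = −9·n.
The 14th slot belongs to stream A; its 10th term is 487.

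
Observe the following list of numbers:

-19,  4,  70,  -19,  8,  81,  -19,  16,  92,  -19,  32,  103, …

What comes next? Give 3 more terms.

Taking every 3rd term gives 3 separate tracks.
Track A: -19, -19, -19, -19 (constant -19).
Track B: 4, 8, 16, 32 (successive powers of 2).
Track C: 70, 81, 92, 103 (arithmetic with common difference +11).
Term 13 comes from track A (its 5th entry): -19.
Position 14 falls in track B as its term 5, giving 64.
Position 15 falls in track C as its term 5, giving 114.

-19, 64, 114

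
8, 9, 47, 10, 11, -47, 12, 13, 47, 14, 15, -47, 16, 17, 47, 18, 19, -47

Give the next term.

Positions follow the repeating pattern AAB; grouping by letter gives 2 tracks.
Track A: 8, 9, 10, 11, 12, 13, 14, 15, 16, 17, 18, 19. Adding 1 each time.
Track B: 47, -47, 47, -47, 47, -47. The oscillation 47·(−1)^(n+1).
Position 19 falls in track A as its term 13, giving 20.

20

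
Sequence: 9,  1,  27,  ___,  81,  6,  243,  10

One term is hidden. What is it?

3

The terms cycle through 2 interleaved subsequences.
Subsequence A: 9, 27, 81, 243. Successive powers of 3.
Subsequence B: 1, ?, 6, 10. Triangular numbers n(n+1)/2 for n = 1, 2, ….
The gap is subsequence B's term 2; the rule gives 3.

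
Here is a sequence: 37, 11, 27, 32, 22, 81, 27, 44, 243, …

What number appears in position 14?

The terms cycle through 3 interleaved subsequences.
Track A is 37, 32, 27, which is arithmetic, step −5.
Track B is 11, 22, 44, which is geometric, ×2 each step.
Track C is 27, 81, 243, which is powers 3^3, 3^4, 3^5, ….
Term 14 comes from track B (its 5th entry): 176.

176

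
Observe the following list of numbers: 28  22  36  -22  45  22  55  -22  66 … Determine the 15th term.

105

Odd-indexed and even-indexed terms follow separate rules.
Stream A: 28, 36, 45, 55, 66 (the triangular numbers T_7, T_8, …).
Stream B: 22, -22, 22, -22 (alternating ±22).
Term 15 comes from stream A (its 8th entry): 105.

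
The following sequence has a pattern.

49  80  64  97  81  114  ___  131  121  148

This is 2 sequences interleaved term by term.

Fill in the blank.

The terms cycle through 2 interleaved subsequences.
Stream A: 49, 64, 81, ?, 121 (the squares 7², 8², 9², …).
Stream B: 80, 97, 114, 131, 148 (adding 17 each time).
Filling stream A at index 4 by its rule yields 100.

100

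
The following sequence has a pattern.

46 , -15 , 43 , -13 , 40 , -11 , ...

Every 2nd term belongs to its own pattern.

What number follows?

37

Positions 1, 3, 5, … form one subsequence and positions 2, 4, 6, … form another.
Track A: 46, 43, 40 (arithmetic with common difference −3).
Track B: -15, -13, -11 (linear: a_n = -17 + 2·n).
Position 7 → track A, term 4 = 37.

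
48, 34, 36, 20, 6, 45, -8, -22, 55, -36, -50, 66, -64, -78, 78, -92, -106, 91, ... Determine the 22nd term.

-148

Positions follow the repeating pattern AAB; grouping by letter gives 2 tracks.
Track A: 48, 34, 20, 6, -8, -22, -36, -50, -64, -78, -92, -106. Subtracting 14 each time.
Track B: 36, 45, 55, 66, 78, 91. Triangular numbers n(n+1)/2 for n = 8, 9, ….
Term 22 comes from track A (its 15th entry): -148.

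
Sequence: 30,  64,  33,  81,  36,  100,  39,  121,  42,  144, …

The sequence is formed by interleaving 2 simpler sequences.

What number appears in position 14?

196

Positions 1, 3, 5, … form one subsequence and positions 2, 4, 6, … form another.
Subsequence A: 30, 33, 36, 39, 42 — adding 3 each time.
Subsequence B: 64, 81, 100, 121, 144 — the squares 8², 9², 10², ….
Position 14 falls in subsequence B as its term 7, giving 196.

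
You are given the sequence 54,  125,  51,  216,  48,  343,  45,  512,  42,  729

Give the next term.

The terms cycle through 2 interleaved subsequences.
Subsequence A: 54, 51, 48, 45, 42. Subtracting 3 each time.
Subsequence B: 125, 216, 343, 512, 729. The cubes 5³, 6³, 7³, ….
The 11th slot belongs to subsequence A; its 6th term is 39.

39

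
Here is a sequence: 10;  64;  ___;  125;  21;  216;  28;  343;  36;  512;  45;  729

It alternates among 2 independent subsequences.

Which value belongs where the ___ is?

The terms cycle through 2 interleaved subsequences.
Stream A: 10, ?, 21, 28, 36, 45 (triangular numbers starting at T_4).
Stream B: 64, 125, 216, 343, 512, 729 (consecutive cubes n³ from n = 4).
Stream A's pattern makes the blank 15.

15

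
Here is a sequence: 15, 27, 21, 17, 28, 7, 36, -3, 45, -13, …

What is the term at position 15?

78

Taking every 2nd term gives 2 separate tracks.
Stream A is 15, 21, 28, 36, 45, which is the triangular numbers T_5, T_6, ….
Stream B is 27, 17, 7, -3, -13, which is arithmetic, step −10.
Term 15 comes from stream A (its 8th entry): 78.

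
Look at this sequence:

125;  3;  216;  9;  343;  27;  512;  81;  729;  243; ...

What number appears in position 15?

1728

Positions 1, 3, 5, … form one subsequence and positions 2, 4, 6, … form another.
Subsequence A: 125, 216, 343, 512, 729 (the cubes 5³, 6³, 7³, …).
Subsequence B: 3, 9, 27, 81, 243 (powers 3^1, 3^2, 3^3, …).
The 15th slot belongs to subsequence A; its 8th term is 1728.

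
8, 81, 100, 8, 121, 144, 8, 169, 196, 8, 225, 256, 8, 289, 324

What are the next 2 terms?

Positions follow the repeating pattern ABB; grouping by letter gives 2 tracks.
Subsequence A = 8, 8, 8, 8, 8: constant 8.
Subsequence B = 81, 100, 121, 144, 169, 196, 225, 256, 289, 324: perfect squares starting at 9².
Position 16 → subsequence A, term 6 = 8.
The 17th slot belongs to subsequence B; its 11th term is 361.

8, 361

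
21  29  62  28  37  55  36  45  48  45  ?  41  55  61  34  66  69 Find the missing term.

Read the sequence 3 terms at a time; column i is its own pattern.
Subsequence A: 21, 28, 36, 45, 55, 66 (triangular numbers starting at T_6).
Subsequence B: 29, 37, 45, ?, 61, 69 (arithmetic with common difference +8).
Subsequence C: 62, 55, 48, 41, 34 (subtracting 7 each time).
So the missing entry in subsequence B is 53.

53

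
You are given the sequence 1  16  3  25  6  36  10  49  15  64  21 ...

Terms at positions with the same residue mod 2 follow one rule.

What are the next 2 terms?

81, 28

Split by position mod 2 into 2 tracks.
Track A is 1, 3, 6, 10, 15, 21, which is triangular numbers n(n+1)/2 for n = 1, 2, ….
Track B is 16, 25, 36, 49, 64, which is the squares 4², 5², 6², ….
Term 12 comes from track B (its 6th entry): 81.
Term 13 comes from track A (its 7th entry): 28.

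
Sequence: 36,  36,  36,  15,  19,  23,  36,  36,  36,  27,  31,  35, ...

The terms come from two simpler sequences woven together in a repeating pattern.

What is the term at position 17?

Positions follow the repeating pattern AAABBB; grouping by letter gives 2 tracks.
Stream A: 36, 36, 36, 36, 36, 36 (constant 36).
Stream B: 15, 19, 23, 27, 31, 35 (linear: a_n = 11 + 4·n).
Term 17 comes from stream B (its 8th entry): 43.

43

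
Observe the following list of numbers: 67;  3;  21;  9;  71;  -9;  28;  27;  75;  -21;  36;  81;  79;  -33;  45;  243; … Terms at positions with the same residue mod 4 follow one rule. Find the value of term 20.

Read the sequence 4 terms at a time; column i is its own pattern.
Subsequence A = 67, 71, 75, 79: adding 4 each time.
Subsequence B = 3, -9, -21, -33: subtracting 12 each time.
Subsequence C = 21, 28, 36, 45: triangular numbers starting at T_6.
Subsequence D = 9, 27, 81, 243: successive powers of 3.
Position 20 → subsequence D, term 5 = 729.

729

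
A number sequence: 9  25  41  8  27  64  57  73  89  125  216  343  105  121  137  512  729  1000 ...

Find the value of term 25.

Positions follow the repeating pattern AAABBB; grouping by letter gives 2 tracks.
Stream A: 9, 25, 41, 57, 73, 89, 105, 121, 137. Linear: a_n = -7 + 16·n.
Stream B: 8, 27, 64, 125, 216, 343, 512, 729, 1000. The cubes 2³, 3³, 4³, ….
Position 25 → stream A, term 13 = 201.

201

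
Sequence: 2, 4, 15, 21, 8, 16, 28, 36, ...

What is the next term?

Positions follow the repeating pattern AABB; grouping by letter gives 2 tracks.
Subsequence A is 2, 4, 8, 16, which is powers of 2.
Subsequence B is 15, 21, 28, 36, which is triangular numbers n(n+1)/2 for n = 5, 6, ….
The 9th slot belongs to subsequence A; its 5th term is 32.

32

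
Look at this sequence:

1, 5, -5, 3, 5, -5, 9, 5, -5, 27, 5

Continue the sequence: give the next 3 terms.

-5, 81, 5

The slot pattern repeats as ABB (period 3), so there are 2 interleaved tracks.
Track A: 1, 3, 9, 27. Powers 3^0, 3^1, 3^2, ….
Track B: 5, -5, 5, -5, 5, -5, 5. Oscillating between 5 and -5.
Position 12 falls in track B as its term 8, giving -5.
Position 13 → track A, term 5 = 81.
The 14th slot belongs to track B; its 9th term is 5.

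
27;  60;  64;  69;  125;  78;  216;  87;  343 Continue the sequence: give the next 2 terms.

96, 512

Positions 1, 3, 5, … form one subsequence and positions 2, 4, 6, … form another.
Track A: 27, 64, 125, 216, 343 (the cubes 3³, 4³, 5³, …).
Track B: 60, 69, 78, 87 (arithmetic, step +9).
Position 10 → track B, term 5 = 96.
Term 11 comes from track A (its 6th entry): 512.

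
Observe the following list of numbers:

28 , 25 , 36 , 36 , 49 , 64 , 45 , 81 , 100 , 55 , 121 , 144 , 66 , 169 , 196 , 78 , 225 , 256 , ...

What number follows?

The slot pattern repeats as ABB (period 3), so there are 2 interleaved tracks.
Track A: 28, 36, 45, 55, 66, 78. Triangular numbers starting at T_7.
Track B: 25, 36, 49, 64, 81, 100, 121, 144, 169, 196, 225, 256. Consecutive squares n² from n = 5.
Term 19 comes from track A (its 7th entry): 91.

91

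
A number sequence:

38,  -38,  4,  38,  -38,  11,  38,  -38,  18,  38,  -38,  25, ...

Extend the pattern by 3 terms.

The slot pattern repeats as AAB (period 3), so there are 2 interleaved tracks.
Track A: 38, -38, 38, -38, 38, -38, 38, -38. The oscillation 38·(−1)^(n+1).
Track B: 4, 11, 18, 25. Adding 7 each time.
The 13th slot belongs to track A; its 9th term is 38.
Term 14 comes from track A (its 10th entry): -38.
Position 15 falls in track B as its term 5, giving 32.

38, -38, 32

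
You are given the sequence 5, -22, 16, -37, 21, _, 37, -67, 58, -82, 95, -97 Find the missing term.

Taking every 2nd term gives 2 separate tracks.
Track A: 5, 16, 21, 37, 58, 95. A Fibonacci-like recurrence a_n = a_{n-1} + a_{n-2}.
Track B: -22, -37, ?, -67, -82, -97. Arithmetic with common difference −15.
The gap is track B's term 3; the rule gives -52.

-52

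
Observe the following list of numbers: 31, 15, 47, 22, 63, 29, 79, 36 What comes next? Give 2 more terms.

Split by position mod 2 into 2 tracks.
Stream A: 31, 47, 63, 79. Linear: a_n = 15 + 16·n.
Stream B: 15, 22, 29, 36. Arithmetic, step +7.
Position 9 → stream A, term 5 = 95.
Term 10 comes from stream B (its 5th entry): 43.

95, 43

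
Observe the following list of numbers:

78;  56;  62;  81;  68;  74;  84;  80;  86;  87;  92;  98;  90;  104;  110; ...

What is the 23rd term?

140

The slot pattern repeats as ABB (period 3), so there are 2 interleaved tracks.
Subsequence A = 78, 81, 84, 87, 90: arithmetic, step +3.
Subsequence B = 56, 62, 68, 74, 80, 86, 92, 98, 104, 110: arithmetic, step +6.
Position 23 → subsequence B, term 15 = 140.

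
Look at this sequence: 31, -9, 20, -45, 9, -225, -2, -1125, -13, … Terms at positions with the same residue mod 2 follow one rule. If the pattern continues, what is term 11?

-24

Split by position mod 2 into 2 tracks.
Stream A = 31, 20, 9, -2, -13: subtracting 11 each time.
Stream B = -9, -45, -225, -1125: geometric, ×5 each step.
Position 11 falls in stream A as its term 6, giving -24.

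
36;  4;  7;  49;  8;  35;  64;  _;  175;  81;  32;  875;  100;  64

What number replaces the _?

16

The terms cycle through 3 interleaved subsequences.
Stream A: 36, 49, 64, 81, 100 — consecutive squares n² from n = 6.
Stream B: 4, 8, ?, 32, 64 — powers of 2.
Stream C: 7, 35, 175, 875 — geometric, ×5 each step.
The gap is stream B's term 3; the rule gives 16.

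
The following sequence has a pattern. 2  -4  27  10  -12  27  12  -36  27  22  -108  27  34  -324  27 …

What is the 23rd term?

-8748

Split by position mod 3: positions 1, 4, 7, … form one track, and each other residue class forms its own.
Subsequence A: 2, 10, 12, 22, 34 (each term equals the sum of the previous two).
Subsequence B: -4, -12, -36, -108, -324 (geometric, ×3 each step).
Subsequence C: 27, 27, 27, 27, 27 (always 27).
Term 23 comes from subsequence B (its 8th entry): -8748.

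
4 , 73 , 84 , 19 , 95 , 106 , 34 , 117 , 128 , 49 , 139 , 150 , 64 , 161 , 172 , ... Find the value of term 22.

109

Reading positions in blocks of 3 reveals the pattern ABB — 2 tracks woven together.
Stream A: 4, 19, 34, 49, 64 — adding 15 each time.
Stream B: 73, 84, 95, 106, 117, 128, 139, 150, 161, 172 — arithmetic with common difference +11.
The 22nd slot belongs to stream A; its 8th term is 109.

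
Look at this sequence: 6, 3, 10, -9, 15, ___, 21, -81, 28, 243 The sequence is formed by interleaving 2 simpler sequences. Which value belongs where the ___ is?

27

Split by position mod 2 into 2 tracks.
Stream A = 6, 10, 15, 21, 28: triangular numbers starting at T_3.
Stream B = 3, -9, ?, -81, 243: multiplying by -3 each time.
So the missing entry in stream B is 27.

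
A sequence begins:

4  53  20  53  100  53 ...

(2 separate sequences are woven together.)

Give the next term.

500

Taking every 2nd term gives 2 separate tracks.
Subsequence A: 4, 20, 100 — geometric with ratio 5.
Subsequence B: 53, 53, 53 — the constant sequence 53.
Position 7 falls in subsequence A as its term 4, giving 500.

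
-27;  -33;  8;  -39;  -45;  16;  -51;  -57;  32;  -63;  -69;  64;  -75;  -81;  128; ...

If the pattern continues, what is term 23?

Positions follow the repeating pattern AAB; grouping by letter gives 2 tracks.
Subsequence A: -27, -33, -39, -45, -51, -57, -63, -69, -75, -81. Subtracting 6 each time.
Subsequence B: 8, 16, 32, 64, 128. Powers of 2.
Position 23 → subsequence A, term 16 = -117.

-117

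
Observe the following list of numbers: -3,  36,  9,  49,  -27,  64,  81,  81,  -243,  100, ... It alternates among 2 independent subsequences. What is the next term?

Split by position mod 2 into 2 tracks.
Subsequence A: -3, 9, -27, 81, -243 — geometric, ×-3 each step.
Subsequence B: 36, 49, 64, 81, 100 — consecutive squares n² from n = 6.
Position 11 falls in subsequence A as its term 6, giving 729.

729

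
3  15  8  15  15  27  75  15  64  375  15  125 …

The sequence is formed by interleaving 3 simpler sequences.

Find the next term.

Split by position mod 3: positions 1, 4, 7, … form one track, and each other residue class forms its own.
Subsequence A: 3, 15, 75, 375. Geometric, ×5 each step.
Subsequence B: 15, 15, 15, 15. Constant 15.
Subsequence C: 8, 27, 64, 125. Consecutive cubes n³ from n = 2.
Term 13 comes from subsequence A (its 5th entry): 1875.

1875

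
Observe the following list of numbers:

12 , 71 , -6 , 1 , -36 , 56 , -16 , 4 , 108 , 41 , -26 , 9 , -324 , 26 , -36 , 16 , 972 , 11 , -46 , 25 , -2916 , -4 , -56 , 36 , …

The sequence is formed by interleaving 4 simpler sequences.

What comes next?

Read the sequence 4 terms at a time; column i is its own pattern.
Subsequence A is 12, -36, 108, -324, 972, -2916, which is multiplying by -3 each time.
Subsequence B is 71, 56, 41, 26, 11, -4, which is linear: a_n = 86 − 15·n.
Subsequence C is -6, -16, -26, -36, -46, -56, which is subtracting 10 each time.
Subsequence D is 1, 4, 9, 16, 25, 36, which is perfect squares starting at 1².
The 25th slot belongs to subsequence A; its 7th term is 8748.

8748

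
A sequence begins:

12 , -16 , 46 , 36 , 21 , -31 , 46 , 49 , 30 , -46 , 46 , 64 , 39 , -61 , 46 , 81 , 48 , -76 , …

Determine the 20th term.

Split by position mod 4 into 4 tracks.
Subsequence A: 12, 21, 30, 39, 48 (adding 9 each time).
Subsequence B: -16, -31, -46, -61, -76 (linear: a_n = -1 − 15·n).
Subsequence C: 46, 46, 46, 46 (the constant sequence 46).
Subsequence D: 36, 49, 64, 81 (perfect squares starting at 6²).
Term 20 comes from subsequence D (its 5th entry): 100.

100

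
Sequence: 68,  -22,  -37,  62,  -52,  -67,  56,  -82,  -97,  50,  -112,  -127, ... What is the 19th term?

The slot pattern repeats as ABB (period 3), so there are 2 interleaved tracks.
Subsequence A: 68, 62, 56, 50. Linear: a_n = 74 − 6·n.
Subsequence B: -22, -37, -52, -67, -82, -97, -112, -127. Arithmetic with common difference −15.
Position 19 falls in subsequence A as its term 7, giving 32.

32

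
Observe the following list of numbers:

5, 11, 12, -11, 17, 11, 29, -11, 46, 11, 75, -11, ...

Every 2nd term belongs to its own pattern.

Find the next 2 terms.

121, 11

Taking every 2nd term gives 2 separate tracks.
Subsequence A is 5, 12, 17, 29, 46, 75, which is Fibonacci-style (each term is the sum of the two before it).
Subsequence B is 11, -11, 11, -11, 11, -11, which is alternating ±11.
Position 13 falls in subsequence A as its term 7, giving 121.
Position 14 → subsequence B, term 7 = 11.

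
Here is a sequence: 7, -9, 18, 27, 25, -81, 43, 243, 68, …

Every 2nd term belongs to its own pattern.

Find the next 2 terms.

-729, 111

Positions 1, 3, 5, … form one subsequence and positions 2, 4, 6, … form another.
Subsequence A: 7, 18, 25, 43, 68 (a Fibonacci-like recurrence a_n = a_{n-1} + a_{n-2}).
Subsequence B: -9, 27, -81, 243 (a geometric progression (common ratio -3)).
Term 10 comes from subsequence B (its 5th entry): -729.
The 11th slot belongs to subsequence A; its 6th term is 111.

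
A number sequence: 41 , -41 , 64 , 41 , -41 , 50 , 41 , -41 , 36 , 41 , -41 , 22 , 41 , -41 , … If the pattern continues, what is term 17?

-41

The slot pattern repeats as AAB (period 3), so there are 2 interleaved tracks.
Track A is 41, -41, 41, -41, 41, -41, 41, -41, 41, -41, which is the oscillation 41·(−1)^(n+1).
Track B is 64, 50, 36, 22, which is arithmetic with common difference −14.
The 17th slot belongs to track A; its 12th term is -41.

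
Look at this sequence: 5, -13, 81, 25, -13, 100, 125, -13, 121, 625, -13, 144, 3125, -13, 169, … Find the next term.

15625

The terms cycle through 3 interleaved subsequences.
Track A = 5, 25, 125, 625, 3125: successive powers of 5.
Track B = -13, -13, -13, -13, -13: constant -13.
Track C = 81, 100, 121, 144, 169: the squares 9², 10², 11², ….
Term 16 comes from track A (its 6th entry): 15625.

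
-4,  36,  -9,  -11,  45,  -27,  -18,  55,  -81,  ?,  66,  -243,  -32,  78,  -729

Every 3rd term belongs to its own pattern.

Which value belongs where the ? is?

-25

Split by position mod 3 into 3 tracks.
Track A: -4, -11, -18, ?, -32 — arithmetic with common difference −7.
Track B: 36, 45, 55, 66, 78 — the triangular numbers T_8, T_9, ….
Track C: -9, -27, -81, -243, -729 — geometric, ×3 each step.
Track A's pattern makes the blank -25.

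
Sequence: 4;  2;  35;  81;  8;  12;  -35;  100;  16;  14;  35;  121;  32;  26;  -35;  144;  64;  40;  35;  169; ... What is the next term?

The terms cycle through 4 interleaved subsequences.
Track A: 4, 8, 16, 32, 64 — powers of 2.
Track B: 2, 12, 14, 26, 40 — a Fibonacci-like recurrence a_n = a_{n-1} + a_{n-2}.
Track C: 35, -35, 35, -35, 35 — oscillating between 35 and -35.
Track D: 81, 100, 121, 144, 169 — the squares 9², 10², 11², ….
Term 21 comes from track A (its 6th entry): 128.

128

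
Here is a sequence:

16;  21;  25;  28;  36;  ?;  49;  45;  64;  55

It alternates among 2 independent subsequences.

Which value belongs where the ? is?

Split by position mod 2 into 2 tracks.
Subsequence A: 16, 25, 36, 49, 64 (the squares 4², 5², 6², …).
Subsequence B: 21, 28, ?, 45, 55 (triangular numbers starting at T_6).
Filling subsequence B at index 3 by its rule yields 36.

36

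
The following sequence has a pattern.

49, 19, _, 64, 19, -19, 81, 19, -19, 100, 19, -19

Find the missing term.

The slot pattern repeats as ABB (period 3), so there are 2 interleaved tracks.
Stream A = 49, 64, 81, 100: perfect squares starting at 7².
Stream B = 19, ?, 19, -19, 19, -19, 19, -19: alternating ±19.
The gap is stream B's term 2; the rule gives -19.

-19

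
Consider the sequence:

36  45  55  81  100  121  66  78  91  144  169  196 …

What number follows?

Positions follow the repeating pattern AAABBB; grouping by letter gives 2 tracks.
Stream A: 36, 45, 55, 66, 78, 91. Triangular numbers n(n+1)/2 for n = 8, 9, ….
Stream B: 81, 100, 121, 144, 169, 196. Perfect squares starting at 9².
Position 13 falls in stream A as its term 7, giving 105.

105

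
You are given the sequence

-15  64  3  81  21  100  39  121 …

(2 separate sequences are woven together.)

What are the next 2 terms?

Taking every 2nd term gives 2 separate tracks.
Track A = -15, 3, 21, 39: linear: a_n = -33 + 18·n.
Track B = 64, 81, 100, 121: perfect squares starting at 8².
Position 9 falls in track A as its term 5, giving 57.
Position 10 → track B, term 5 = 144.

57, 144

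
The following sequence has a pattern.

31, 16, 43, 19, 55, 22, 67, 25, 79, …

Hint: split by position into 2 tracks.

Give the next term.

28

The terms cycle through 2 interleaved subsequences.
Track A: 31, 43, 55, 67, 79 — adding 12 each time.
Track B: 16, 19, 22, 25 — arithmetic with common difference +3.
Term 10 comes from track B (its 5th entry): 28.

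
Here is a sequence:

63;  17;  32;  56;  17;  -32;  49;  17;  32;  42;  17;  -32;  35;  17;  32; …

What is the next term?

The terms cycle through 3 interleaved subsequences.
Track A: 63, 56, 49, 42, 35 — arithmetic with common difference −7.
Track B: 17, 17, 17, 17, 17 — constant 17.
Track C: 32, -32, 32, -32, 32 — the oscillation 32·(−1)^(n+1).
Position 16 falls in track A as its term 6, giving 28.

28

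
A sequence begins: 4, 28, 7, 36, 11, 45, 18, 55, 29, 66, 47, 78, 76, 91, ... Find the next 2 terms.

Split by position mod 2 into 2 tracks.
Subsequence A: 4, 7, 11, 18, 29, 47, 76 — each term equals the sum of the previous two.
Subsequence B: 28, 36, 45, 55, 66, 78, 91 — the triangular numbers T_7, T_8, ….
Position 15 falls in subsequence A as its term 8, giving 123.
Position 16 falls in subsequence B as its term 8, giving 105.

123, 105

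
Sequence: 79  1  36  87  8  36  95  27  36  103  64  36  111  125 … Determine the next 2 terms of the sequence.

Read the sequence 3 terms at a time; column i is its own pattern.
Track A = 79, 87, 95, 103, 111: adding 8 each time.
Track B = 1, 8, 27, 64, 125: consecutive cubes n³ from n = 1.
Track C = 36, 36, 36, 36: constant 36.
The 15th slot belongs to track C; its 5th term is 36.
Position 16 falls in track A as its term 6, giving 119.

36, 119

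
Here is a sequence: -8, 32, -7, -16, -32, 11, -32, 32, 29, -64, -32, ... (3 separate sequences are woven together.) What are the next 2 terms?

47, -128

Split by position mod 3: positions 1, 4, 7, … form one track, and each other residue class forms its own.
Stream A is -8, -16, -32, -64, which is multiplying by 2 each time.
Stream B is 32, -32, 32, -32, which is the oscillation 32·(−1)^(n+1).
Stream C is -7, 11, 29, which is adding 18 each time.
Position 12 falls in stream C as its term 4, giving 47.
The 13th slot belongs to stream A; its 5th term is -128.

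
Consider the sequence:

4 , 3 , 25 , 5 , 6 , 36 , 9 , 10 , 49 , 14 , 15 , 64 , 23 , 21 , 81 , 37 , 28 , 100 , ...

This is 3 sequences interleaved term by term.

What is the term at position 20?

Split by position mod 3: positions 1, 4, 7, … form one track, and each other residue class forms its own.
Subsequence A: 4, 5, 9, 14, 23, 37 (a Fibonacci-like recurrence a_n = a_{n-1} + a_{n-2}).
Subsequence B: 3, 6, 10, 15, 21, 28 (triangular numbers starting at T_2).
Subsequence C: 25, 36, 49, 64, 81, 100 (consecutive squares n² from n = 5).
Position 20 falls in subsequence B as its term 7, giving 36.

36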